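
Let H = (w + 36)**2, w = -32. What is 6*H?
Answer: 96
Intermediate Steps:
H = 16 (H = (-32 + 36)**2 = 4**2 = 16)
6*H = 6*16 = 96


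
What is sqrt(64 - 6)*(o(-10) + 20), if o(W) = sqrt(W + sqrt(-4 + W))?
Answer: sqrt(58)*(20 + sqrt(-10 + I*sqrt(14))) ≈ 156.75 + 24.487*I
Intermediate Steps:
sqrt(64 - 6)*(o(-10) + 20) = sqrt(64 - 6)*(sqrt(-10 + sqrt(-4 - 10)) + 20) = sqrt(58)*(sqrt(-10 + sqrt(-14)) + 20) = sqrt(58)*(sqrt(-10 + I*sqrt(14)) + 20) = sqrt(58)*(20 + sqrt(-10 + I*sqrt(14)))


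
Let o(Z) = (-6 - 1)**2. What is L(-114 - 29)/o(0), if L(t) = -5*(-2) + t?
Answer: -19/7 ≈ -2.7143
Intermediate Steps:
L(t) = 10 + t
o(Z) = 49 (o(Z) = (-7)**2 = 49)
L(-114 - 29)/o(0) = (10 + (-114 - 29))/49 = (10 - 143)*(1/49) = -133*1/49 = -19/7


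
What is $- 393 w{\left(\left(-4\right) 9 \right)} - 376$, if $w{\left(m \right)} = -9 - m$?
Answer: $-10987$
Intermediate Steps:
$- 393 w{\left(\left(-4\right) 9 \right)} - 376 = - 393 \left(-9 - \left(-4\right) 9\right) - 376 = - 393 \left(-9 - -36\right) - 376 = - 393 \left(-9 + 36\right) - 376 = \left(-393\right) 27 - 376 = -10611 - 376 = -10987$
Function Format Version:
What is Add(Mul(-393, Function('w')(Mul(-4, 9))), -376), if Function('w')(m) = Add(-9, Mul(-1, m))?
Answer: -10987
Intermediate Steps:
Add(Mul(-393, Function('w')(Mul(-4, 9))), -376) = Add(Mul(-393, Add(-9, Mul(-1, Mul(-4, 9)))), -376) = Add(Mul(-393, Add(-9, Mul(-1, -36))), -376) = Add(Mul(-393, Add(-9, 36)), -376) = Add(Mul(-393, 27), -376) = Add(-10611, -376) = -10987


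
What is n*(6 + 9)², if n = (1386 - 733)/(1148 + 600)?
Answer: 146925/1748 ≈ 84.053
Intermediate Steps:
n = 653/1748 ≈ 0.37357
n*(6 + 9)² = 653*(6 + 9)²/1748 = (653/1748)*15² = (653/1748)*225 = 146925/1748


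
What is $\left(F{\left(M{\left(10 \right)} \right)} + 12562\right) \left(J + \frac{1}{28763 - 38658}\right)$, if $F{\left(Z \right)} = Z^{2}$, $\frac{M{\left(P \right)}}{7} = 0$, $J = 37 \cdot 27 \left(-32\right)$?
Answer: $- \frac{3973654060882}{9895} \approx -4.0158 \cdot 10^{8}$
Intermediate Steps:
$J = -31968$ ($J = 999 \left(-32\right) = -31968$)
$M{\left(P \right)} = 0$ ($M{\left(P \right)} = 7 \cdot 0 = 0$)
$\left(F{\left(M{\left(10 \right)} \right)} + 12562\right) \left(J + \frac{1}{28763 - 38658}\right) = \left(0^{2} + 12562\right) \left(-31968 + \frac{1}{28763 - 38658}\right) = \left(0 + 12562\right) \left(-31968 + \frac{1}{-9895}\right) = 12562 \left(-31968 - \frac{1}{9895}\right) = 12562 \left(- \frac{316323361}{9895}\right) = - \frac{3973654060882}{9895}$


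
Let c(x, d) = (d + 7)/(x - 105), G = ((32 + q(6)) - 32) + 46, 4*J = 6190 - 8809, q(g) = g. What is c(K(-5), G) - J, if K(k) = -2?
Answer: 279997/428 ≈ 654.20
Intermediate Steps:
J = -2619/4 (J = (6190 - 8809)/4 = (¼)*(-2619) = -2619/4 ≈ -654.75)
G = 52 (G = ((32 + 6) - 32) + 46 = (38 - 32) + 46 = 6 + 46 = 52)
c(x, d) = (7 + d)/(-105 + x)
c(K(-5), G) - J = (7 + 52)/(-105 - 2) - 1*(-2619/4) = 59/(-107) + 2619/4 = -1/107*59 + 2619/4 = -59/107 + 2619/4 = 279997/428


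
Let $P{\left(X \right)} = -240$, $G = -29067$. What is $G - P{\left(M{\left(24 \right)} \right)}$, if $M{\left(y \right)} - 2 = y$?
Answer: $-28827$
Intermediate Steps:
$M{\left(y \right)} = 2 + y$
$G - P{\left(M{\left(24 \right)} \right)} = -29067 - -240 = -29067 + 240 = -28827$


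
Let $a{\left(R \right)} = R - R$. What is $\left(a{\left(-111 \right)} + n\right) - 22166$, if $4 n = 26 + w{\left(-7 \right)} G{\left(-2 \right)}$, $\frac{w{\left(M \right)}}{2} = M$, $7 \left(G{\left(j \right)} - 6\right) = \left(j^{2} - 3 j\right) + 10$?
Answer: $- \frac{44381}{2} \approx -22191.0$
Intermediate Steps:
$G{\left(j \right)} = \frac{52}{7} - \frac{3 j}{7} + \frac{j^{2}}{7}$ ($G{\left(j \right)} = 6 + \frac{\left(j^{2} - 3 j\right) + 10}{7} = 6 + \frac{10 + j^{2} - 3 j}{7} = 6 + \left(\frac{10}{7} - \frac{3 j}{7} + \frac{j^{2}}{7}\right) = \frac{52}{7} - \frac{3 j}{7} + \frac{j^{2}}{7}$)
$w{\left(M \right)} = 2 M$
$n = - \frac{49}{2}$ ($n = \frac{26 + 2 \left(-7\right) \left(\frac{52}{7} - - \frac{6}{7} + \frac{\left(-2\right)^{2}}{7}\right)}{4} = \frac{26 - 14 \left(\frac{52}{7} + \frac{6}{7} + \frac{1}{7} \cdot 4\right)}{4} = \frac{26 - 14 \left(\frac{52}{7} + \frac{6}{7} + \frac{4}{7}\right)}{4} = \frac{26 - 124}{4} = \frac{1}{4} \left(-98\right) = - \frac{49}{2} \approx -24.5$)
$a{\left(R \right)} = 0$
$\left(a{\left(-111 \right)} + n\right) - 22166 = \left(0 - \frac{49}{2}\right) - 22166 = - \frac{49}{2} - 22166 = - \frac{44381}{2}$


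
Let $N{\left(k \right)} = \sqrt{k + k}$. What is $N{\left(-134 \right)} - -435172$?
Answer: $435172 + 2 i \sqrt{67} \approx 4.3517 \cdot 10^{5} + 16.371 i$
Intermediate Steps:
$N{\left(k \right)} = \sqrt{2} \sqrt{k}$ ($N{\left(k \right)} = \sqrt{2 k} = \sqrt{2} \sqrt{k}$)
$N{\left(-134 \right)} - -435172 = \sqrt{2} \sqrt{-134} - -435172 = \sqrt{2} i \sqrt{134} + 435172 = 2 i \sqrt{67} + 435172 = 435172 + 2 i \sqrt{67}$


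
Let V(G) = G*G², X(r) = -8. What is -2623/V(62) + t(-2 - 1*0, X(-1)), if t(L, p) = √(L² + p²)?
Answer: -2623/238328 + 2*√17 ≈ 8.2352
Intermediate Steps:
V(G) = G³
-2623/V(62) + t(-2 - 1*0, X(-1)) = -2623/(62³) + √((-2 - 1*0)² + (-8)²) = -2623/238328 + √((-2 + 0)² + 64) = -2623*1/238328 + √((-2)² + 64) = -2623/238328 + √(4 + 64) = -2623/238328 + √68 = -2623/238328 + 2*√17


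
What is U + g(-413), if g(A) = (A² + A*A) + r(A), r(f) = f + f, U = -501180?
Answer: -160868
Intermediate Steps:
r(f) = 2*f
g(A) = 2*A + 2*A² (g(A) = (A² + A*A) + 2*A = (A² + A²) + 2*A = 2*A² + 2*A = 2*A + 2*A²)
U + g(-413) = -501180 + 2*(-413)*(1 - 413) = -501180 + 2*(-413)*(-412) = -501180 + 340312 = -160868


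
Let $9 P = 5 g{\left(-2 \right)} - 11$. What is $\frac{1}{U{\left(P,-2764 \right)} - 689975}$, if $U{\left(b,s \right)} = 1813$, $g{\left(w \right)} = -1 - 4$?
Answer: $- \frac{1}{688162} \approx -1.4531 \cdot 10^{-6}$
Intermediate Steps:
$g{\left(w \right)} = -5$ ($g{\left(w \right)} = -1 - 4 = -5$)
$P = -4$ ($P = \frac{5 \left(-5\right) - 11}{9} = \frac{-25 - 11}{9} = \frac{1}{9} \left(-36\right) = -4$)
$\frac{1}{U{\left(P,-2764 \right)} - 689975} = \frac{1}{1813 - 689975} = \frac{1}{-688162} = - \frac{1}{688162}$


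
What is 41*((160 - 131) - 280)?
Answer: -10291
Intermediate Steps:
41*((160 - 131) - 280) = 41*(29 - 280) = 41*(-251) = -10291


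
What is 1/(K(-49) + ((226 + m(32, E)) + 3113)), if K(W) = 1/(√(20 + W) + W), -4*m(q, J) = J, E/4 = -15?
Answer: 8150171/27335509189 + I*√29/27335509189 ≈ 0.00029815 + 1.97e-10*I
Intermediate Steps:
E = -60 (E = 4*(-15) = -60)
m(q, J) = -J/4
K(W) = 1/(W + √(20 + W))
1/(K(-49) + ((226 + m(32, E)) + 3113)) = 1/(1/(-49 + √(20 - 49)) + ((226 - ¼*(-60)) + 3113)) = 1/(1/(-49 + √(-29)) + ((226 + 15) + 3113)) = 1/(1/(-49 + I*√29) + (241 + 3113)) = 1/(1/(-49 + I*√29) + 3354) = 1/(3354 + 1/(-49 + I*√29))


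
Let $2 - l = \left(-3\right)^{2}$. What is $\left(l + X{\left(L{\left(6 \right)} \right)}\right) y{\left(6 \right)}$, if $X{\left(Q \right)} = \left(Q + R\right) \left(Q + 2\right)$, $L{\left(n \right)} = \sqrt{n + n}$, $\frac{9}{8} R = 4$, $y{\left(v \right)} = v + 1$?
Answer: $\frac{763}{9} + \frac{700 \sqrt{3}}{9} \approx 219.49$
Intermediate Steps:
$y{\left(v \right)} = 1 + v$
$R = \frac{32}{9}$ ($R = \frac{8}{9} \cdot 4 = \frac{32}{9} \approx 3.5556$)
$L{\left(n \right)} = \sqrt{2} \sqrt{n}$ ($L{\left(n \right)} = \sqrt{2 n} = \sqrt{2} \sqrt{n}$)
$X{\left(Q \right)} = \left(2 + Q\right) \left(\frac{32}{9} + Q\right)$ ($X{\left(Q \right)} = \left(Q + \frac{32}{9}\right) \left(Q + 2\right) = \left(\frac{32}{9} + Q\right) \left(2 + Q\right) = \left(2 + Q\right) \left(\frac{32}{9} + Q\right)$)
$l = -7$ ($l = 2 - \left(-3\right)^{2} = 2 - 9 = -7$)
$\left(l + X{\left(L{\left(6 \right)} \right)}\right) y{\left(6 \right)} = \left(-7 + \left(\frac{64}{9} + \left(\sqrt{2} \sqrt{6}\right)^{2} + \frac{50 \sqrt{2} \sqrt{6}}{9}\right)\right) \left(1 + 6\right) = \left(-7 + \left(\frac{64}{9} + \left(2 \sqrt{3}\right)^{2} + \frac{50 \cdot 2 \sqrt{3}}{9}\right)\right) 7 = \left(-7 + \left(\frac{64}{9} + 12 + \frac{100 \sqrt{3}}{9}\right)\right) 7 = \left(-7 + \left(\frac{172}{9} + \frac{100 \sqrt{3}}{9}\right)\right) 7 = \left(\frac{109}{9} + \frac{100 \sqrt{3}}{9}\right) 7 = \frac{763}{9} + \frac{700 \sqrt{3}}{9}$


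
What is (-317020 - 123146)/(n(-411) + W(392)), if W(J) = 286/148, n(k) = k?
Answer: 32572284/30271 ≈ 1076.0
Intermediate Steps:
W(J) = 143/74 (W(J) = 286*(1/148) = 143/74)
(-317020 - 123146)/(n(-411) + W(392)) = (-317020 - 123146)/(-411 + 143/74) = -440166/(-30271/74) = -440166*(-74/30271) = 32572284/30271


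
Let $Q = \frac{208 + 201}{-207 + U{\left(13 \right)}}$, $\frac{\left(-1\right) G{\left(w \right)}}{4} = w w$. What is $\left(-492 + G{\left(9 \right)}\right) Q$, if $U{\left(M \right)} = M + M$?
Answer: $\frac{333744}{181} \approx 1843.9$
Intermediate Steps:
$U{\left(M \right)} = 2 M$
$G{\left(w \right)} = - 4 w^{2}$ ($G{\left(w \right)} = - 4 w w = - 4 w^{2}$)
$Q = - \frac{409}{181}$ ($Q = \frac{208 + 201}{-207 + 2 \cdot 13} = \frac{409}{-207 + 26} = \frac{409}{-181} = 409 \left(- \frac{1}{181}\right) = - \frac{409}{181} \approx -2.2597$)
$\left(-492 + G{\left(9 \right)}\right) Q = \left(-492 - 4 \cdot 9^{2}\right) \left(- \frac{409}{181}\right) = \left(-492 - 324\right) \left(- \frac{409}{181}\right) = \left(-816\right) \left(- \frac{409}{181}\right) = \frac{333744}{181}$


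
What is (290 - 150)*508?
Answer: 71120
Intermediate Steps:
(290 - 150)*508 = 140*508 = 71120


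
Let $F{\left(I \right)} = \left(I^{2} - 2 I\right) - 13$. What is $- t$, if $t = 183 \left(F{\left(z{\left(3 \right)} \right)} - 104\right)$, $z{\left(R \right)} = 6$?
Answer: $17019$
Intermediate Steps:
$F{\left(I \right)} = -13 + I^{2} - 2 I$
$t = -17019$ ($t = 183 \left(\left(-13 + 6^{2} - 12\right) - 104\right) = 183 \left(\left(-13 + 36 - 12\right) - 104\right) = 183 \left(11 - 104\right) = 183 \left(-93\right) = -17019$)
$- t = \left(-1\right) \left(-17019\right) = 17019$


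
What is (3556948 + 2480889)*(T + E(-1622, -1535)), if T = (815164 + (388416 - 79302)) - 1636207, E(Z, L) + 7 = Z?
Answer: -3100779494046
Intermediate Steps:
E(Z, L) = -7 + Z
T = -511929 (T = (815164 + 309114) - 1636207 = 1124278 - 1636207 = -511929)
(3556948 + 2480889)*(T + E(-1622, -1535)) = (3556948 + 2480889)*(-511929 + (-7 - 1622)) = 6037837*(-511929 - 1629) = 6037837*(-513558) = -3100779494046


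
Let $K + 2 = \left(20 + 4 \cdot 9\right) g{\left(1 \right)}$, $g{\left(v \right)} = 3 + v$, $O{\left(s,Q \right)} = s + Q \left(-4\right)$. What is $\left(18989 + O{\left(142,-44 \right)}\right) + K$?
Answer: $19529$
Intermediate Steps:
$O{\left(s,Q \right)} = s - 4 Q$
$K = 222$ ($K = -2 + \left(20 + 4 \cdot 9\right) \left(3 + 1\right) = -2 + \left(20 + 36\right) 4 = -2 + 56 \cdot 4 = -2 + 224 = 222$)
$\left(18989 + O{\left(142,-44 \right)}\right) + K = \left(18989 + \left(142 - -176\right)\right) + 222 = \left(18989 + \left(142 + 176\right)\right) + 222 = \left(18989 + 318\right) + 222 = 19307 + 222 = 19529$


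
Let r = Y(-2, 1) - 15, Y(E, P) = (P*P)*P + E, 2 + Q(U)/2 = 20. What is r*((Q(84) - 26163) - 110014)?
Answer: 2178256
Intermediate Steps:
Q(U) = 36 (Q(U) = -4 + 2*20 = -4 + 40 = 36)
Y(E, P) = E + P**3 (Y(E, P) = P**2*P + E = P**3 + E = E + P**3)
r = -16 (r = (-2 + 1**3) - 15 = (-2 + 1) - 15 = -1 - 15 = -16)
r*((Q(84) - 26163) - 110014) = -16*((36 - 26163) - 110014) = -16*(-26127 - 110014) = -16*(-136141) = 2178256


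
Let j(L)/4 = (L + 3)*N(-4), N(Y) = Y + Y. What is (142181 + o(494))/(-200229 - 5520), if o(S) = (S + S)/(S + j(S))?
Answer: -121722679/176144005 ≈ -0.69104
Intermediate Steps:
N(Y) = 2*Y
j(L) = -96 - 32*L (j(L) = 4*((L + 3)*(2*(-4))) = 4*((3 + L)*(-8)) = 4*(-24 - 8*L) = -96 - 32*L)
o(S) = 2*S/(-96 - 31*S) (o(S) = (S + S)/(S + (-96 - 32*S)) = (2*S)/(-96 - 31*S) = 2*S/(-96 - 31*S))
(142181 + o(494))/(-200229 - 5520) = (142181 - 2*494/(96 + 31*494))/(-200229 - 5520) = (142181 - 2*494/(96 + 15314))/(-205749) = (142181 - 2*494/15410)*(-1/205749) = (142181 - 2*494*1/15410)*(-1/205749) = (142181 - 494/7705)*(-1/205749) = (1095504111/7705)*(-1/205749) = -121722679/176144005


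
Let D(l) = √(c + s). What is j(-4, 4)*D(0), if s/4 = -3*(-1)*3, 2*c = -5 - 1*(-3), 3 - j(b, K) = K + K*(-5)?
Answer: 19*√35 ≈ 112.41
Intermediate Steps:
j(b, K) = 3 + 4*K (j(b, K) = 3 - (K + K*(-5)) = 3 - (K - 5*K) = 3 - (-4)*K = 3 + 4*K)
c = -1 (c = (-5 - 1*(-3))/2 = (-5 + 3)/2 = (½)*(-2) = -1)
s = 36 (s = 4*(-3*(-1)*3) = 4*(3*3) = 4*9 = 36)
D(l) = √35 (D(l) = √(-1 + 36) = √35)
j(-4, 4)*D(0) = (3 + 4*4)*√35 = (3 + 16)*√35 = 19*√35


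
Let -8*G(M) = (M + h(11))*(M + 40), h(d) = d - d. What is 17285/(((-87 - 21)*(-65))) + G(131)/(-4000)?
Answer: 35518751/11232000 ≈ 3.1623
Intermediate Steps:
h(d) = 0
G(M) = -M*(40 + M)/8 (G(M) = -(M + 0)*(M + 40)/8 = -M*(40 + M)/8)
17285/(((-87 - 21)*(-65))) + G(131)/(-4000) = 17285/(((-87 - 21)*(-65))) + ((⅛)*131*(-40 - 1*131))/(-4000) = 17285/((-108*(-65))) + ((⅛)*131*(-40 - 131))*(-1/4000) = 17285/7020 + ((⅛)*131*(-171))*(-1/4000) = 17285*(1/7020) - 22401/8*(-1/4000) = 3457/1404 + 22401/32000 = 35518751/11232000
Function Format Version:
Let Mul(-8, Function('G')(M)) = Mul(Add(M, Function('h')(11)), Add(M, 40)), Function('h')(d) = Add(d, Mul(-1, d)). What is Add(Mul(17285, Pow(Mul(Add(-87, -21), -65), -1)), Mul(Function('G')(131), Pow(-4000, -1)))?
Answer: Rational(35518751, 11232000) ≈ 3.1623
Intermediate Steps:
Function('h')(d) = 0
Function('G')(M) = Mul(Rational(-1, 8), M, Add(40, M)) (Function('G')(M) = Mul(Rational(-1, 8), Mul(Add(M, 0), Add(M, 40))) = Mul(Rational(-1, 8), Mul(M, Add(40, M))) = Mul(Rational(-1, 8), M, Add(40, M)))
Add(Mul(17285, Pow(Mul(Add(-87, -21), -65), -1)), Mul(Function('G')(131), Pow(-4000, -1))) = Add(Mul(17285, Pow(Mul(Add(-87, -21), -65), -1)), Mul(Mul(Rational(1, 8), 131, Add(-40, Mul(-1, 131))), Pow(-4000, -1))) = Add(Mul(17285, Pow(Mul(-108, -65), -1)), Mul(Mul(Rational(1, 8), 131, Add(-40, -131)), Rational(-1, 4000))) = Add(Mul(17285, Pow(7020, -1)), Mul(Mul(Rational(1, 8), 131, -171), Rational(-1, 4000))) = Add(Mul(17285, Rational(1, 7020)), Mul(Rational(-22401, 8), Rational(-1, 4000))) = Add(Rational(3457, 1404), Rational(22401, 32000)) = Rational(35518751, 11232000)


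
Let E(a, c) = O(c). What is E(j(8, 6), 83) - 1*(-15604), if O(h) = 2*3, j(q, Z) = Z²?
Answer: 15610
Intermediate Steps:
O(h) = 6
E(a, c) = 6
E(j(8, 6), 83) - 1*(-15604) = 6 - 1*(-15604) = 6 + 15604 = 15610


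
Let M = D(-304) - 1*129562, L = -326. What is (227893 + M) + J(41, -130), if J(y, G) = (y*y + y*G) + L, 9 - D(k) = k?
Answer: 94669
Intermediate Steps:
D(k) = 9 - k
J(y, G) = -326 + y**2 + G*y (J(y, G) = (y*y + y*G) - 326 = (y**2 + G*y) - 326 = -326 + y**2 + G*y)
M = -129249 (M = (9 - 1*(-304)) - 1*129562 = (9 + 304) - 129562 = 313 - 129562 = -129249)
(227893 + M) + J(41, -130) = (227893 - 129249) + (-326 + 41**2 - 130*41) = 98644 + (-326 + 1681 - 5330) = 98644 - 3975 = 94669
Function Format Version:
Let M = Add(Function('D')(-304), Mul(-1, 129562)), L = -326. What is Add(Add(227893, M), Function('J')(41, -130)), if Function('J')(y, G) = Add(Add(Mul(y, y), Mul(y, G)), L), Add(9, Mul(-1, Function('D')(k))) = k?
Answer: 94669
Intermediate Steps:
Function('D')(k) = Add(9, Mul(-1, k))
Function('J')(y, G) = Add(-326, Pow(y, 2), Mul(G, y)) (Function('J')(y, G) = Add(Add(Mul(y, y), Mul(y, G)), -326) = Add(Add(Pow(y, 2), Mul(G, y)), -326) = Add(-326, Pow(y, 2), Mul(G, y)))
M = -129249 (M = Add(Add(9, Mul(-1, -304)), Mul(-1, 129562)) = Add(Add(9, 304), -129562) = Add(313, -129562) = -129249)
Add(Add(227893, M), Function('J')(41, -130)) = Add(Add(227893, -129249), Add(-326, Pow(41, 2), Mul(-130, 41))) = Add(98644, Add(-326, 1681, -5330)) = Add(98644, -3975) = 94669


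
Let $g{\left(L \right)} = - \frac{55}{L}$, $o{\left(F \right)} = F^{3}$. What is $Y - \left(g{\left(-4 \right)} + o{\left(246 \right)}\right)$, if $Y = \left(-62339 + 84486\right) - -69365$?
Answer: $- \frac{59181751}{4} \approx -1.4795 \cdot 10^{7}$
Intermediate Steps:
$Y = 91512$ ($Y = 22147 + 69365 = 91512$)
$Y - \left(g{\left(-4 \right)} + o{\left(246 \right)}\right) = 91512 - \left(- \frac{55}{-4} + 246^{3}\right) = 91512 - \left(\left(-55\right) \left(- \frac{1}{4}\right) + 14886936\right) = 91512 - \left(\frac{55}{4} + 14886936\right) = 91512 - \frac{59547799}{4} = - \frac{59181751}{4}$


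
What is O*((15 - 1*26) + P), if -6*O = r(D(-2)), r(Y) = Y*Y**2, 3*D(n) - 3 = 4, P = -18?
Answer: 9947/162 ≈ 61.401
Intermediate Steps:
D(n) = 7/3 (D(n) = 1 + (1/3)*4 = 1 + 4/3 = 7/3)
r(Y) = Y**3
O = -343/162 (O = -(7/3)**3/6 = -1/6*343/27 = -343/162 ≈ -2.1173)
O*((15 - 1*26) + P) = -343*((15 - 1*26) - 18)/162 = -343*((15 - 26) - 18)/162 = -343*(-11 - 18)/162 = -343/162*(-29) = 9947/162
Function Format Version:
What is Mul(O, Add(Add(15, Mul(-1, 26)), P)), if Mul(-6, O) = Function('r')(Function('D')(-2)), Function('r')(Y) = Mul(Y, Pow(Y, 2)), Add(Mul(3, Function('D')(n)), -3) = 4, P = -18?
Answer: Rational(9947, 162) ≈ 61.401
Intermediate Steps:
Function('D')(n) = Rational(7, 3) (Function('D')(n) = Add(1, Mul(Rational(1, 3), 4)) = Add(1, Rational(4, 3)) = Rational(7, 3))
Function('r')(Y) = Pow(Y, 3)
O = Rational(-343, 162) (O = Mul(Rational(-1, 6), Pow(Rational(7, 3), 3)) = Mul(Rational(-1, 6), Rational(343, 27)) = Rational(-343, 162) ≈ -2.1173)
Mul(O, Add(Add(15, Mul(-1, 26)), P)) = Mul(Rational(-343, 162), Add(Add(15, Mul(-1, 26)), -18)) = Mul(Rational(-343, 162), Add(Add(15, -26), -18)) = Mul(Rational(-343, 162), Add(-11, -18)) = Mul(Rational(-343, 162), -29) = Rational(9947, 162)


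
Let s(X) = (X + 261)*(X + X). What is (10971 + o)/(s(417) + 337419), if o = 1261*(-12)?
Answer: -1387/300957 ≈ -0.0046086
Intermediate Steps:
s(X) = 2*X*(261 + X) (s(X) = (261 + X)*(2*X) = 2*X*(261 + X))
o = -15132
(10971 + o)/(s(417) + 337419) = (10971 - 15132)/(2*417*(261 + 417) + 337419) = -4161/(2*417*678 + 337419) = -4161/(565452 + 337419) = -4161/902871 = -4161*1/902871 = -1387/300957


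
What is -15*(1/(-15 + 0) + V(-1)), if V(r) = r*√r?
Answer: 1 + 15*I ≈ 1.0 + 15.0*I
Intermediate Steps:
V(r) = r^(3/2)
-15*(1/(-15 + 0) + V(-1)) = -15*(1/(-15 + 0) + (-1)^(3/2)) = -15*(1/(-15) - I) = -15*(-1/15 - I) = 1 + 15*I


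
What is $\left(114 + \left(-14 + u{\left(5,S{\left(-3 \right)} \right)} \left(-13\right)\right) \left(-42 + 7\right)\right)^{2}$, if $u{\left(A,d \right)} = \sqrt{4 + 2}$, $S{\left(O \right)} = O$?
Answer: $1606966 + 549640 \sqrt{6} \approx 2.9533 \cdot 10^{6}$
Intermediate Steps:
$u{\left(A,d \right)} = \sqrt{6}$
$\left(114 + \left(-14 + u{\left(5,S{\left(-3 \right)} \right)} \left(-13\right)\right) \left(-42 + 7\right)\right)^{2} = \left(114 + \left(-14 + \sqrt{6} \left(-13\right)\right) \left(-42 + 7\right)\right)^{2} = \left(114 + \left(-14 - 13 \sqrt{6}\right) \left(-35\right)\right)^{2} = \left(114 + \left(490 + 455 \sqrt{6}\right)\right)^{2} = \left(604 + 455 \sqrt{6}\right)^{2}$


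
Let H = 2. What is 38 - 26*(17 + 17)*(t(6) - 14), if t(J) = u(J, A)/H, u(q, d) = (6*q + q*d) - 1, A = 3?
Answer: -11012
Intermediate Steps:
u(q, d) = -1 + 6*q + d*q (u(q, d) = (6*q + d*q) - 1 = -1 + 6*q + d*q)
t(J) = -½ + 9*J/2 (t(J) = (-1 + 6*J + 3*J)/2 = (-1 + 9*J)*(½) = -½ + 9*J/2)
38 - 26*(17 + 17)*(t(6) - 14) = 38 - 26*(17 + 17)*((-½ + (9/2)*6) - 14) = 38 - 884*((-½ + 27) - 14) = 38 - 884*(53/2 - 14) = 38 - 884*25/2 = 38 - 26*425 = 38 - 11050 = -11012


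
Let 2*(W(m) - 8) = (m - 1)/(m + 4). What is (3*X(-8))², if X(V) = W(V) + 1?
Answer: 59049/64 ≈ 922.64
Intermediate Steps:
W(m) = 8 + (-1 + m)/(2*(4 + m)) (W(m) = 8 + ((m - 1)/(m + 4))/2 = 8 + ((-1 + m)/(4 + m))/2 = 8 + (-1 + m)/(2*(4 + m)))
X(V) = 1 + (63 + 17*V)/(2*(4 + V)) (X(V) = (63 + 17*V)/(2*(4 + V)) + 1 = 1 + (63 + 17*V)/(2*(4 + V)))
(3*X(-8))² = (3*((71 + 19*(-8))/(2*(4 - 8))))² = (3*((½)*(71 - 152)/(-4)))² = (3*((½)*(-¼)*(-81)))² = (3*(81/8))² = (243/8)² = 59049/64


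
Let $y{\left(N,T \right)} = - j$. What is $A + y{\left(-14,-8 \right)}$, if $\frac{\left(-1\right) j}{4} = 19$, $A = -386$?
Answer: $-310$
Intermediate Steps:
$j = -76$ ($j = \left(-4\right) 19 = -76$)
$y{\left(N,T \right)} = 76$ ($y{\left(N,T \right)} = \left(-1\right) \left(-76\right) = 76$)
$A + y{\left(-14,-8 \right)} = -386 + 76 = -310$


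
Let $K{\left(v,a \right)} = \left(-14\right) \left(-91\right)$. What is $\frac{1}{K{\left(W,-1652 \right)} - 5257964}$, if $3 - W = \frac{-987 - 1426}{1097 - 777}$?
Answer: $- \frac{1}{5256690} \approx -1.9023 \cdot 10^{-7}$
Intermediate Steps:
$W = \frac{3373}{320}$ ($W = 3 - \frac{-987 - 1426}{1097 - 777} = 3 - - \frac{2413}{320} = 3 + \frac{2413}{320} = \frac{3373}{320} \approx 10.541$)
$K{\left(v,a \right)} = 1274$
$\frac{1}{K{\left(W,-1652 \right)} - 5257964} = \frac{1}{1274 - 5257964} = \frac{1}{-5256690} = - \frac{1}{5256690}$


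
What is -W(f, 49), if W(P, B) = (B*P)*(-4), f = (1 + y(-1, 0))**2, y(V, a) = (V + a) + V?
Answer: 196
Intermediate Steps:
y(V, a) = a + 2*V
f = 1 (f = (1 + (0 + 2*(-1)))**2 = (1 + (0 - 2))**2 = (1 - 2)**2 = (-1)**2 = 1)
W(P, B) = -4*B*P
-W(f, 49) = -(-4)*49 = -1*(-196) = 196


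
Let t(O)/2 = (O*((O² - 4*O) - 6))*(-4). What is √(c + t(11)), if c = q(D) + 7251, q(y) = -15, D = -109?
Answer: 2*√247 ≈ 31.432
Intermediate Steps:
c = 7236 (c = -15 + 7251 = 7236)
t(O) = -8*O*(-6 + O² - 4*O) (t(O) = 2*((O*((O² - 4*O) - 6))*(-4)) = 2*((O*(-6 + O² - 4*O))*(-4)) = 2*(-4*O*(-6 + O² - 4*O)) = -8*O*(-6 + O² - 4*O))
√(c + t(11)) = √(7236 + 8*11*(6 - 1*11² + 4*11)) = √(7236 + 8*11*(6 - 1*121 + 44)) = √(7236 + 8*11*(6 - 121 + 44)) = √(7236 + 8*11*(-71)) = √(7236 - 6248) = √988 = 2*√247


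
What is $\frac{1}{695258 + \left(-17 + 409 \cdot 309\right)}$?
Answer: $\frac{1}{821622} \approx 1.2171 \cdot 10^{-6}$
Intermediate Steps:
$\frac{1}{695258 + \left(-17 + 409 \cdot 309\right)} = \frac{1}{695258 + \left(-17 + 126381\right)} = \frac{1}{695258 + 126364} = \frac{1}{821622}$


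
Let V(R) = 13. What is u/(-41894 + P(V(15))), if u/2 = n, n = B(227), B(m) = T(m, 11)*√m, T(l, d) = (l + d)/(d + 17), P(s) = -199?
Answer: -17*√227/42093 ≈ -0.0060849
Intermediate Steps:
T(l, d) = (d + l)/(17 + d)
B(m) = √m*(11/28 + m/28) (B(m) = ((11 + m)/(17 + 11))*√m = ((11 + m)/28)*√m = (11/28 + m/28)*√m = √m*(11/28 + m/28))
n = 17*√227/2 (n = √227*(11 + 227)/28 = (1/28)*√227*238 = 17*√227/2 ≈ 128.07)
u = 17*√227 (u = 2*(17*√227/2) = 17*√227 ≈ 256.13)
u/(-41894 + P(V(15))) = (17*√227)/(-41894 - 199) = (17*√227)/(-42093) = (17*√227)*(-1/42093) = -17*√227/42093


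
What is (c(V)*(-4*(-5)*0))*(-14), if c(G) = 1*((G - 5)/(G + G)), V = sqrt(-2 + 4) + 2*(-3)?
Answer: 0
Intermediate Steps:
V = -6 + sqrt(2) (V = sqrt(2) - 6 = -6 + sqrt(2) ≈ -4.5858)
c(G) = (-5 + G)/(2*G) (c(G) = 1*((-5 + G)/((2*G))) = 1*((-5 + G)*(1/(2*G))) = 1*((-5 + G)/(2*G)) = (-5 + G)/(2*G))
(c(V)*(-4*(-5)*0))*(-14) = (((-5 + (-6 + sqrt(2)))/(2*(-6 + sqrt(2))))*(-4*(-5)*0))*(-14) = (((-11 + sqrt(2))/(2*(-6 + sqrt(2))))*(20*0))*(-14) = (((-11 + sqrt(2))/(2*(-6 + sqrt(2))))*0)*(-14) = 0*(-14) = 0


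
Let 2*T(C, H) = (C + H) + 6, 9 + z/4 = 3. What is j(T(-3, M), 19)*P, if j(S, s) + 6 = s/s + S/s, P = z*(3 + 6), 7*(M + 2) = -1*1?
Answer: 142992/133 ≈ 1075.1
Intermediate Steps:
M = -15/7 (M = -2 + (-1*1)/7 = -2 + (⅐)*(-1) = -2 - ⅐ = -15/7 ≈ -2.1429)
z = -24 (z = -36 + 4*3 = -36 + 12 = -24)
P = -216 (P = -24*(3 + 6) = -24*9 = -216)
T(C, H) = 3 + C/2 + H/2 (T(C, H) = ((C + H) + 6)/2 = (6 + C + H)/2 = 3 + C/2 + H/2)
j(S, s) = -5 + S/s (j(S, s) = -6 + (s/s + S/s) = -6 + (1 + S/s) = -5 + S/s)
j(T(-3, M), 19)*P = (-5 + (3 + (½)*(-3) + (½)*(-15/7))/19)*(-216) = (-5 + (3 - 3/2 - 15/14)*(1/19))*(-216) = (-5 + (3/7)*(1/19))*(-216) = (-5 + 3/133)*(-216) = -662/133*(-216) = 142992/133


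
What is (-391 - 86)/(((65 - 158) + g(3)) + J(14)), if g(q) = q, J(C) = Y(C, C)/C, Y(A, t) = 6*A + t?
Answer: 477/83 ≈ 5.7470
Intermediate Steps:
Y(A, t) = t + 6*A
J(C) = 7 (J(C) = (C + 6*C)/C = (7*C)/C = 7)
(-391 - 86)/(((65 - 158) + g(3)) + J(14)) = (-391 - 86)/(((65 - 158) + 3) + 7) = -477/((-93 + 3) + 7) = -477/(-90 + 7) = -477/(-83) = -477*(-1/83) = 477/83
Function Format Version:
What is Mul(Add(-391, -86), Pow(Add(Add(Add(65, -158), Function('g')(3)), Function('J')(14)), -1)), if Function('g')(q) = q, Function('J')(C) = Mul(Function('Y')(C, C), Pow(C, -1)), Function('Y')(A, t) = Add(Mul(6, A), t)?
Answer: Rational(477, 83) ≈ 5.7470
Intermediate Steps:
Function('Y')(A, t) = Add(t, Mul(6, A))
Function('J')(C) = 7 (Function('J')(C) = Mul(Add(C, Mul(6, C)), Pow(C, -1)) = Mul(Mul(7, C), Pow(C, -1)) = 7)
Mul(Add(-391, -86), Pow(Add(Add(Add(65, -158), Function('g')(3)), Function('J')(14)), -1)) = Mul(Add(-391, -86), Pow(Add(Add(Add(65, -158), 3), 7), -1)) = Mul(-477, Pow(Add(Add(-93, 3), 7), -1)) = Mul(-477, Pow(Add(-90, 7), -1)) = Mul(-477, Pow(-83, -1)) = Mul(-477, Rational(-1, 83)) = Rational(477, 83)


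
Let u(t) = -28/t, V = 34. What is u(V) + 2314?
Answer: 39324/17 ≈ 2313.2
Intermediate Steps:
u(V) + 2314 = -28/34 + 2314 = -28*1/34 + 2314 = -14/17 + 2314 = 39324/17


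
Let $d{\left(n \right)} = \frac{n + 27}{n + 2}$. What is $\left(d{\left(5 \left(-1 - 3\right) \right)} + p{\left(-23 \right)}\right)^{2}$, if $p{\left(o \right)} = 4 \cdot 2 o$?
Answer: $\frac{11015761}{324} \approx 33999.0$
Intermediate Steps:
$p{\left(o \right)} = 8 o$
$d{\left(n \right)} = \frac{27 + n}{2 + n}$
$\left(d{\left(5 \left(-1 - 3\right) \right)} + p{\left(-23 \right)}\right)^{2} = \left(\frac{27 + 5 \left(-1 - 3\right)}{2 + 5 \left(-1 - 3\right)} + 8 \left(-23\right)\right)^{2} = \left(\frac{27 + 5 \left(-4\right)}{2 + 5 \left(-4\right)} - 184\right)^{2} = \left(\frac{27 - 20}{2 - 20} - 184\right)^{2} = \left(\frac{1}{-18} \cdot 7 - 184\right)^{2} = \left(\left(- \frac{1}{18}\right) 7 - 184\right)^{2} = \left(- \frac{7}{18} - 184\right)^{2} = \left(- \frac{3319}{18}\right)^{2} = \frac{11015761}{324}$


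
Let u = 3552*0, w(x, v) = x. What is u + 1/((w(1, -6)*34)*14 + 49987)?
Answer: 1/50463 ≈ 1.9817e-5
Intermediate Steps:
u = 0
u + 1/((w(1, -6)*34)*14 + 49987) = 0 + 1/((1*34)*14 + 49987) = 0 + 1/(34*14 + 49987) = 0 + 1/(476 + 49987) = 0 + 1/50463 = 1/50463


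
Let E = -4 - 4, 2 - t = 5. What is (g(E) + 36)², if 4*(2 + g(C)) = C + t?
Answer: 15625/16 ≈ 976.56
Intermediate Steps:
t = -3 (t = 2 - 1*5 = 2 - 5 = -3)
E = -8
g(C) = -11/4 + C/4 (g(C) = -2 + (C - 3)/4 = -2 + (-3 + C)/4 = -2 + (-¾ + C/4) = -11/4 + C/4)
(g(E) + 36)² = ((-11/4 + (¼)*(-8)) + 36)² = ((-11/4 - 2) + 36)² = (-19/4 + 36)² = (125/4)² = 15625/16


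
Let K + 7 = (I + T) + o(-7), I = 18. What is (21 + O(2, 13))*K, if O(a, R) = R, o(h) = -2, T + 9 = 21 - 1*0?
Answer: 714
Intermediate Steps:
T = 12 (T = -9 + (21 - 1*0) = -9 + (21 + 0) = -9 + 21 = 12)
K = 21 (K = -7 + ((18 + 12) - 2) = -7 + (30 - 2) = -7 + 28 = 21)
(21 + O(2, 13))*K = (21 + 13)*21 = 34*21 = 714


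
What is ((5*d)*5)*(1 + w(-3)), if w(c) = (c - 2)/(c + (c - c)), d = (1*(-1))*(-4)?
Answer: 800/3 ≈ 266.67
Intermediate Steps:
d = 4 (d = -1*(-4) = 4)
w(c) = (-2 + c)/c (w(c) = (-2 + c)/(c + 0) = (-2 + c)/c)
((5*d)*5)*(1 + w(-3)) = ((5*4)*5)*(1 + (-2 - 3)/(-3)) = (20*5)*(1 - 1/3*(-5)) = 100*(1 + 5/3) = 100*(8/3) = 800/3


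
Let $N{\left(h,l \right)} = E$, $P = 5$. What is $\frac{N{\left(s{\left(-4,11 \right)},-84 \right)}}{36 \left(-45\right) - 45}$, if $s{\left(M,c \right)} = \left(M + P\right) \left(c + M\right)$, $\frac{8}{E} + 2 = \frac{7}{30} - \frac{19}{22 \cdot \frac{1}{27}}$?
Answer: $\frac{88}{459429} \approx 0.00019154$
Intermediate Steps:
$E = - \frac{1320}{4139}$ ($E = \frac{8}{-2 + \left(\frac{7}{30} - \frac{19}{22 \cdot \frac{1}{27}}\right)} = \frac{8}{-2 + \left(7 \cdot \frac{1}{30} - \frac{19}{22 \cdot \frac{1}{27}}\right)} = \frac{8}{-2 + \left(\frac{7}{30} - \frac{19}{\frac{22}{27}}\right)} = \frac{8}{-2 + \left(\frac{7}{30} - \frac{513}{22}\right)} = \frac{8}{-2 - \frac{3809}{165}} = \frac{8}{- \frac{4139}{165}} = 8 \left(- \frac{165}{4139}\right) = - \frac{1320}{4139} \approx -0.31892$)
$s{\left(M,c \right)} = \left(5 + M\right) \left(M + c\right)$ ($s{\left(M,c \right)} = \left(M + 5\right) \left(c + M\right) = \left(5 + M\right) \left(M + c\right)$)
$N{\left(h,l \right)} = - \frac{1320}{4139}$
$\frac{N{\left(s{\left(-4,11 \right)},-84 \right)}}{36 \left(-45\right) - 45} = - \frac{1320}{4139 \left(36 \left(-45\right) - 45\right)} = - \frac{1320}{4139 \left(-1620 - 45\right)} = - \frac{1320}{4139 \left(-1665\right)} = \left(- \frac{1320}{4139}\right) \left(- \frac{1}{1665}\right) = \frac{88}{459429}$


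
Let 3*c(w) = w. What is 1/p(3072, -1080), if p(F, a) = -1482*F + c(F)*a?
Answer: -1/5658624 ≈ -1.7672e-7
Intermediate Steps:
c(w) = w/3
p(F, a) = -1482*F + F*a/3 (p(F, a) = -1482*F + (F/3)*a = -1482*F + F*a/3)
1/p(3072, -1080) = 1/((⅓)*3072*(-4446 - 1080)) = 1/((⅓)*3072*(-5526)) = 1/(-5658624) = -1/5658624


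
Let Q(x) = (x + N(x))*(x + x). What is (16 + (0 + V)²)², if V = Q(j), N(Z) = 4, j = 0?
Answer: 256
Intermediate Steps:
Q(x) = 2*x*(4 + x) (Q(x) = (x + 4)*(x + x) = (4 + x)*(2*x) = 2*x*(4 + x))
V = 0 (V = 2*0*(4 + 0) = 2*0*4 = 0)
(16 + (0 + V)²)² = (16 + (0 + 0)²)² = (16 + 0²)² = (16 + 0)² = 16² = 256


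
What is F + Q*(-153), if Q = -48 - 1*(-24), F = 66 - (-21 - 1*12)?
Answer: 3771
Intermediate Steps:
F = 99 (F = 66 - (-21 - 12) = 66 - 1*(-33) = 66 + 33 = 99)
Q = -24 (Q = -48 + 24 = -24)
F + Q*(-153) = 99 - 24*(-153) = 99 + 3672 = 3771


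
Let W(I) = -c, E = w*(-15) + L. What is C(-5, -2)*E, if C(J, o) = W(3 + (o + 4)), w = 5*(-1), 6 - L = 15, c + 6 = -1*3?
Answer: 594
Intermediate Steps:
c = -9 (c = -6 - 1*3 = -6 - 3 = -9)
L = -9 (L = 6 - 1*15 = 6 - 15 = -9)
w = -5
E = 66 (E = -5*(-15) - 9 = 75 - 9 = 66)
W(I) = 9 (W(I) = -1*(-9) = 9)
C(J, o) = 9
C(-5, -2)*E = 9*66 = 594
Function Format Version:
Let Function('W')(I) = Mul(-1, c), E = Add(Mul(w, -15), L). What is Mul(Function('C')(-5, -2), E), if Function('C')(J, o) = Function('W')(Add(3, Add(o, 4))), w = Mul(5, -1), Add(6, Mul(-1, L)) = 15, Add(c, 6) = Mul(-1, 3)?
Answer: 594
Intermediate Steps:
c = -9 (c = Add(-6, Mul(-1, 3)) = Add(-6, -3) = -9)
L = -9 (L = Add(6, Mul(-1, 15)) = Add(6, -15) = -9)
w = -5
E = 66 (E = Add(Mul(-5, -15), -9) = Add(75, -9) = 66)
Function('W')(I) = 9 (Function('W')(I) = Mul(-1, -9) = 9)
Function('C')(J, o) = 9
Mul(Function('C')(-5, -2), E) = Mul(9, 66) = 594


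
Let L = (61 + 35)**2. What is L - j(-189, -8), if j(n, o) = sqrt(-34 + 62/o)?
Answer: 9216 - I*sqrt(167)/2 ≈ 9216.0 - 6.4614*I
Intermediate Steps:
L = 9216 (L = 96**2 = 9216)
L - j(-189, -8) = 9216 - sqrt(-34 + 62/(-8)) = 9216 - sqrt(-34 + 62*(-1/8)) = 9216 - sqrt(-34 - 31/4) = 9216 - sqrt(-167/4) = 9216 - I*sqrt(167)/2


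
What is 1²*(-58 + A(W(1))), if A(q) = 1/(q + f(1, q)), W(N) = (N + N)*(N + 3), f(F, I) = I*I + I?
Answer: -4639/80 ≈ -57.987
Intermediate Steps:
f(F, I) = I + I² (f(F, I) = I² + I = I + I²)
W(N) = 2*N*(3 + N) (W(N) = (2*N)*(3 + N) = 2*N*(3 + N))
A(q) = 1/(q + q*(1 + q))
1²*(-58 + A(W(1))) = 1²*(-58 + 1/(((2*1*(3 + 1)))*(2 + 2*1*(3 + 1)))) = 1*(-58 + 1/(((2*1*4))*(2 + 2*1*4))) = 1*(-58 + 1/(8*(2 + 8))) = 1*(-58 + (⅛)/10) = 1*(-58 + (⅛)*(⅒)) = 1*(-58 + 1/80) = 1*(-4639/80) = -4639/80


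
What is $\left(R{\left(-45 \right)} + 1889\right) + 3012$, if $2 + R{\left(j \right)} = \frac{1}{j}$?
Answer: $\frac{220454}{45} \approx 4899.0$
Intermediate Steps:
$R{\left(j \right)} = -2 + \frac{1}{j}$
$\left(R{\left(-45 \right)} + 1889\right) + 3012 = \left(\left(-2 + \frac{1}{-45}\right) + 1889\right) + 3012 = \left(\left(-2 - \frac{1}{45}\right) + 1889\right) + 3012 = \left(- \frac{91}{45} + 1889\right) + 3012 = \frac{84914}{45} + 3012 = \frac{220454}{45}$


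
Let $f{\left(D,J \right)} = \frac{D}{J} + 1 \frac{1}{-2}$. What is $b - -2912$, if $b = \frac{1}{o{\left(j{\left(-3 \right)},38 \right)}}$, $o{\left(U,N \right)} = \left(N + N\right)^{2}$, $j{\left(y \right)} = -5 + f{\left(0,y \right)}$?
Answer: $\frac{16819713}{5776} \approx 2912.0$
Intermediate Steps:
$f{\left(D,J \right)} = - \frac{1}{2} + \frac{D}{J}$ ($f{\left(D,J \right)} = \frac{D}{J} + 1 \left(- \frac{1}{2}\right) = \frac{D}{J} - \frac{1}{2} = - \frac{1}{2} + \frac{D}{J}$)
$j{\left(y \right)} = - \frac{11}{2}$ ($j{\left(y \right)} = -5 + \frac{0 - \frac{y}{2}}{y} = -5 + \frac{\left(- \frac{1}{2}\right) y}{y} = -5 - \frac{1}{2} = - \frac{11}{2}$)
$o{\left(U,N \right)} = 4 N^{2}$ ($o{\left(U,N \right)} = \left(2 N\right)^{2} = 4 N^{2}$)
$b = \frac{1}{5776}$ ($b = \frac{1}{4 \cdot 38^{2}} = \frac{1}{4 \cdot 1444} = \frac{1}{5776} \approx 0.00017313$)
$b - -2912 = \frac{1}{5776} - -2912 = \frac{1}{5776} + 2912 = \frac{16819713}{5776}$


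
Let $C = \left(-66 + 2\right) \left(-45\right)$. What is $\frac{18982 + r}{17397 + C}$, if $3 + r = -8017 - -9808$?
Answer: $\frac{20770}{20277} \approx 1.0243$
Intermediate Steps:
$r = 1788$ ($r = -3 - -1791 = -3 + \left(-8017 + 9808\right) = -3 + 1791 = 1788$)
$C = 2880$ ($C = \left(-64\right) \left(-45\right) = 2880$)
$\frac{18982 + r}{17397 + C} = \frac{18982 + 1788}{17397 + 2880} = \frac{20770}{20277}$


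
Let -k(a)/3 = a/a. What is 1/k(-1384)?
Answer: -1/3 ≈ -0.33333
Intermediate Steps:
k(a) = -3 (k(a) = -3*a/a = -3*1 = -3)
1/k(-1384) = 1/(-3) = -1/3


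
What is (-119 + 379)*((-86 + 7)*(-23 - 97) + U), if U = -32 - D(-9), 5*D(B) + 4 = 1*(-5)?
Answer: 2456948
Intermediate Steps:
D(B) = -9/5 (D(B) = -⅘ + (1*(-5))/5 = -⅘ + (⅕)*(-5) = -⅘ - 1 = -9/5)
U = -151/5 (U = -32 - 1*(-9/5) = -32 + 9/5 = -151/5 ≈ -30.200)
(-119 + 379)*((-86 + 7)*(-23 - 97) + U) = (-119 + 379)*((-86 + 7)*(-23 - 97) - 151/5) = 260*(-79*(-120) - 151/5) = 260*(9480 - 151/5) = 260*(47249/5) = 2456948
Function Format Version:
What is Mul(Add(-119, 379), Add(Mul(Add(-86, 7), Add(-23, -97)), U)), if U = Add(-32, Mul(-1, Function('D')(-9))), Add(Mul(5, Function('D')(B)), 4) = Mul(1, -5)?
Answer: 2456948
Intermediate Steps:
Function('D')(B) = Rational(-9, 5) (Function('D')(B) = Add(Rational(-4, 5), Mul(Rational(1, 5), Mul(1, -5))) = Add(Rational(-4, 5), Mul(Rational(1, 5), -5)) = Add(Rational(-4, 5), -1) = Rational(-9, 5))
U = Rational(-151, 5) (U = Add(-32, Mul(-1, Rational(-9, 5))) = Add(-32, Rational(9, 5)) = Rational(-151, 5) ≈ -30.200)
Mul(Add(-119, 379), Add(Mul(Add(-86, 7), Add(-23, -97)), U)) = Mul(Add(-119, 379), Add(Mul(Add(-86, 7), Add(-23, -97)), Rational(-151, 5))) = Mul(260, Add(Mul(-79, -120), Rational(-151, 5))) = Mul(260, Add(9480, Rational(-151, 5))) = Mul(260, Rational(47249, 5)) = 2456948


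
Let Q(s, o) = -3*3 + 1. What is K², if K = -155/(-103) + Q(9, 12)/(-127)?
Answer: 420619081/171112561 ≈ 2.4581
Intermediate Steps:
Q(s, o) = -8 (Q(s, o) = -9 + 1 = -8)
K = 20509/13081 (K = -155/(-103) - 8/(-127) = -155*(-1/103) - 8*(-1/127) = 155/103 + 8/127 = 20509/13081 ≈ 1.5678)
K² = (20509/13081)² = 420619081/171112561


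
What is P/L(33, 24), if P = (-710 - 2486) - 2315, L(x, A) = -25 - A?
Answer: 5511/49 ≈ 112.47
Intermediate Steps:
P = -5511 (P = -3196 - 2315 = -5511)
P/L(33, 24) = -5511/(-25 - 1*24) = -5511/(-25 - 24) = -5511/(-49) = -5511*(-1/49) = 5511/49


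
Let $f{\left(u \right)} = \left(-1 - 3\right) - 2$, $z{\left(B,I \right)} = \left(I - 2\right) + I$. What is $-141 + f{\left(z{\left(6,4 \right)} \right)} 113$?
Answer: $-819$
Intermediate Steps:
$z{\left(B,I \right)} = -2 + 2 I$ ($z{\left(B,I \right)} = \left(-2 + I\right) + I = -2 + 2 I$)
$f{\left(u \right)} = -6$ ($f{\left(u \right)} = -4 - 2 = -6$)
$-141 + f{\left(z{\left(6,4 \right)} \right)} 113 = -141 - 678 = -819$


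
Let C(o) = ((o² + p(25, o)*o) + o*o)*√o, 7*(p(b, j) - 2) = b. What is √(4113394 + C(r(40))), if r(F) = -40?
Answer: √(201556306 + 291760*I*√10)/7 ≈ 2028.2 + 4.6419*I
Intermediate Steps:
p(b, j) = 2 + b/7
C(o) = √o*(2*o² + 39*o/7) (C(o) = ((o² + (2 + (⅐)*25)*o) + o*o)*√o = ((o² + (2 + 25/7)*o) + o²)*√o = ((o² + 39*o/7) + o²)*√o = (2*o² + 39*o/7)*√o = √o*(2*o² + 39*o/7))
√(4113394 + C(r(40))) = √(4113394 + (-40)^(3/2)*(39 + 14*(-40))/7) = √(4113394 + (-80*I*√10)*(39 - 560)/7) = √(4113394 + (⅐)*(-80*I*√10)*(-521)) = √(4113394 + 41680*I*√10/7)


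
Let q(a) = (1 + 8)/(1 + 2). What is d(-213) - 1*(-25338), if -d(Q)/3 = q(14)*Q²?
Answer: -382983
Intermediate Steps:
q(a) = 3 (q(a) = 9/3 = 9*(⅓) = 3)
d(Q) = -9*Q²
d(-213) - 1*(-25338) = -9*(-213)² - 1*(-25338) = -9*45369 + 25338 = -408321 + 25338 = -382983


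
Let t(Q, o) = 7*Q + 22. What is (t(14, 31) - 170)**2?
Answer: 2500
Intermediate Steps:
t(Q, o) = 22 + 7*Q
(t(14, 31) - 170)**2 = ((22 + 7*14) - 170)**2 = ((22 + 98) - 170)**2 = (120 - 170)**2 = (-50)**2 = 2500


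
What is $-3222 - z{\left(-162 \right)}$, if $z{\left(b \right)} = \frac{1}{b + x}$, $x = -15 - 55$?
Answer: $- \frac{747503}{232} \approx -3222.0$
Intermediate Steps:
$x = -70$ ($x = -15 - 55 = -70$)
$z{\left(b \right)} = \frac{1}{-70 + b}$ ($z{\left(b \right)} = \frac{1}{b - 70} = \frac{1}{-70 + b}$)
$-3222 - z{\left(-162 \right)} = -3222 - \frac{1}{-70 - 162} = -3222 - \frac{1}{-232} = -3222 - - \frac{1}{232} = -3222 + \frac{1}{232} = - \frac{747503}{232}$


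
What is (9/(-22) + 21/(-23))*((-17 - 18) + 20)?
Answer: 10035/506 ≈ 19.832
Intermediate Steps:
(9/(-22) + 21/(-23))*((-17 - 18) + 20) = (9*(-1/22) + 21*(-1/23))*(-35 + 20) = (-9/22 - 21/23)*(-15) = -669/506*(-15) = 10035/506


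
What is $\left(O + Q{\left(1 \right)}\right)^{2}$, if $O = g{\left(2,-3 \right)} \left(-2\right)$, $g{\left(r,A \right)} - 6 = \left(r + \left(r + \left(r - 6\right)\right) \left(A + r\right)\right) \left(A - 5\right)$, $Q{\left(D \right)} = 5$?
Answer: $3249$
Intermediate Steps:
$g{\left(r,A \right)} = 6 + \left(-5 + A\right) \left(r + \left(-6 + 2 r\right) \left(A + r\right)\right)$ ($g{\left(r,A \right)} = 6 + \left(r + \left(r + \left(r - 6\right)\right) \left(A + r\right)\right) \left(A - 5\right) = 6 + \left(r + \left(r + \left(r - 6\right)\right) \left(A + r\right)\right) \left(-5 + A\right) = 6 + \left(r + \left(r + \left(-6 + r\right)\right) \left(A + r\right)\right) \left(-5 + A\right) = 6 + \left(r + \left(-6 + 2 r\right) \left(A + r\right)\right) \left(-5 + A\right) = 6 + \left(-5 + A\right) \left(r + \left(-6 + 2 r\right) \left(A + r\right)\right)$)
$O = 52$ ($O = \left(6 - 10 \cdot 2^{2} - 6 \left(-3\right)^{2} + 25 \cdot 2 + 30 \left(-3\right) - \left(-45\right) 2 + 2 \left(-3\right) 2^{2} + 2 \cdot 2 \left(-3\right)^{2}\right) \left(-2\right) = \left(6 - 40 - 54 + 50 - 90 + 90 + 2 \left(-3\right) 4 + 2 \cdot 2 \cdot 9\right) \left(-2\right) = \left(6 - 40 - 54 + 50 - 90 + 90 - 24 + 36\right) \left(-2\right) = \left(-26\right) \left(-2\right) = 52$)
$\left(O + Q{\left(1 \right)}\right)^{2} = \left(52 + 5\right)^{2} = 57^{2} = 3249$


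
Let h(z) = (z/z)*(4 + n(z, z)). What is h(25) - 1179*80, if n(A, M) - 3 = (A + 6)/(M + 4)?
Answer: -2735046/29 ≈ -94312.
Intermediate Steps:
n(A, M) = 3 + (6 + A)/(4 + M) (n(A, M) = 3 + (A + 6)/(M + 4) = 3 + (6 + A)/(4 + M))
h(z) = 4 + (18 + 4*z)/(4 + z) (h(z) = (z/z)*(4 + (18 + z + 3*z)/(4 + z)) = 1*(4 + (18 + 4*z)/(4 + z)) = 4 + (18 + 4*z)/(4 + z))
h(25) - 1179*80 = 2*(17 + 4*25)/(4 + 25) - 1179*80 = 2*(17 + 100)/29 - 94320 = 2*(1/29)*117 - 94320 = 234/29 - 94320 = -2735046/29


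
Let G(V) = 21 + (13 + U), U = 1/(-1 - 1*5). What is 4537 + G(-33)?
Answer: 27425/6 ≈ 4570.8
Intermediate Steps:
U = -⅙ (U = 1/(-1 - 5) = 1/(-6) = -⅙ ≈ -0.16667)
G(V) = 203/6 (G(V) = 21 + (13 - ⅙) = 21 + 77/6 = 203/6)
4537 + G(-33) = 4537 + 203/6 = 27425/6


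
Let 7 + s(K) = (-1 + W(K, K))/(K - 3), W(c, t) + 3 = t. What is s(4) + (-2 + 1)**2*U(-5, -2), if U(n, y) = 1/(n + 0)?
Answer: -36/5 ≈ -7.2000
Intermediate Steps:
W(c, t) = -3 + t
U(n, y) = 1/n
s(K) = -7 + (-4 + K)/(-3 + K) (s(K) = -7 + (-1 + (-3 + K))/(K - 3) = -7 + (-4 + K)/(-3 + K))
s(4) + (-2 + 1)**2*U(-5, -2) = (17 - 6*4)/(-3 + 4) + (-2 + 1)**2/(-5) = (17 - 24)/1 + (-1)**2*(-1/5) = 1*(-7) + 1*(-1/5) = -7 - 1/5 = -36/5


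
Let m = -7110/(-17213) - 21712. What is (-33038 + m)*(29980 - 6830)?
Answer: -21816667416000/17213 ≈ -1.2675e+9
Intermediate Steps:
m = -373721546/17213 (m = -7110*(-1/17213) - 21712 = 7110/17213 - 21712 = -373721546/17213 ≈ -21712.)
(-33038 + m)*(29980 - 6830) = (-33038 - 373721546/17213)*(29980 - 6830) = -942404640/17213*23150 = -21816667416000/17213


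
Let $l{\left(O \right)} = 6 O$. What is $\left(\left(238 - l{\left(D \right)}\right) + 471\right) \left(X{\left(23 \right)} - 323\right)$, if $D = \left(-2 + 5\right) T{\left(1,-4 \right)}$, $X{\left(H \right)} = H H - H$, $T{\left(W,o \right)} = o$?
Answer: $142923$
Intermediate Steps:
$X{\left(H \right)} = H^{2} - H$
$D = -12$ ($D = \left(-2 + 5\right) \left(-4\right) = 3 \left(-4\right) = -12$)
$\left(\left(238 - l{\left(D \right)}\right) + 471\right) \left(X{\left(23 \right)} - 323\right) = \left(\left(238 - 6 \left(-12\right)\right) + 471\right) \left(23 \left(-1 + 23\right) - 323\right) = \left(\left(238 - -72\right) + 471\right) \left(23 \cdot 22 - 323\right) = \left(\left(238 + 72\right) + 471\right) \left(506 - 323\right) = \left(310 + 471\right) 183 = 781 \cdot 183 = 142923$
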